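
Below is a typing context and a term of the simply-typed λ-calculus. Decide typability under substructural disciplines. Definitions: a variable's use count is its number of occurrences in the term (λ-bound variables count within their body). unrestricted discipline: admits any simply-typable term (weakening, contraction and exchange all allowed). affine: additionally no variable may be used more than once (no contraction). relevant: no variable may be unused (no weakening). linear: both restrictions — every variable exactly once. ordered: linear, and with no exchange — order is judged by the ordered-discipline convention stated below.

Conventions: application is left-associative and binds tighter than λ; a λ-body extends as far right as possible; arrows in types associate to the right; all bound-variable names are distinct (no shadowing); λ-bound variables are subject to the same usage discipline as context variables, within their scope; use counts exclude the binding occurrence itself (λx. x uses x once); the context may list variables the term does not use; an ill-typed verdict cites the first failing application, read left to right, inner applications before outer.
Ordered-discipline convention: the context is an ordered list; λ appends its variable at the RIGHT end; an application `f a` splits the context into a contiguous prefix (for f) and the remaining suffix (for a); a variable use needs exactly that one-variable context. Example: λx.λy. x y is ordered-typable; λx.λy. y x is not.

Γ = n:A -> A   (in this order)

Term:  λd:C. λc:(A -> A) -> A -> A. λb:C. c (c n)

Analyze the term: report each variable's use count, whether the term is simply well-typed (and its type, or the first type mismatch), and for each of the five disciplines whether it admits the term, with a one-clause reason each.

counts: n ×1, d (λ-bound) ×0, c (λ-bound) ×2, b (λ-bound) ×0
order of uses: c, c, n
typing: well-typed — term : C -> ((A -> A) -> A -> A) -> C -> A -> A
ordered: ✗ — needs contraction — c ×2; needs weakening: d, b unused
linear: ✗ — needs contraction — c ×2; needs weakening: d, b unused
affine: ✗ — needs contraction — c ×2
relevant: ✗ — needs weakening: d, b unused
unrestricted: ✓ — simply typable at C -> ((A -> A) -> A -> A) -> C -> A -> A; W, C, E all held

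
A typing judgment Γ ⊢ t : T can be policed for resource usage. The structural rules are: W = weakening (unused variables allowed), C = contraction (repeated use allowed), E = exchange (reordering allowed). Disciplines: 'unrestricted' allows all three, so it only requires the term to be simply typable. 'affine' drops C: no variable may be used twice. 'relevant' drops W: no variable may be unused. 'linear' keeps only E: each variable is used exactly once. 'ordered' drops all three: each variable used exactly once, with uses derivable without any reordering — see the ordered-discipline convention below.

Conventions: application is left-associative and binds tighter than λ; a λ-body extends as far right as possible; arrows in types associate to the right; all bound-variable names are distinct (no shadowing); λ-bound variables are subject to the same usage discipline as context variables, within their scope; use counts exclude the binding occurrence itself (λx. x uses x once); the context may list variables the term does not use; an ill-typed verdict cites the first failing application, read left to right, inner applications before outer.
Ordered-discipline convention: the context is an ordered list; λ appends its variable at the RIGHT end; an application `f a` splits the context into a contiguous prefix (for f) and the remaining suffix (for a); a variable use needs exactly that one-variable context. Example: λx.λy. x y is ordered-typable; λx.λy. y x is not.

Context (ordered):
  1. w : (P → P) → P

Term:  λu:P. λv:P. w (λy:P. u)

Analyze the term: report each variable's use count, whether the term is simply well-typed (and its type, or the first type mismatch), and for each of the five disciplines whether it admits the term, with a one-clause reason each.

use counts: w: 1; u (bound): 1; v (bound): 0; y (bound): 0
uses in reading order: w, u
typing: well-typed at P → P → P
ordered: ✗ — v, y never used (weakening)
linear: ✗ — v, y never used (weakening)
affine: ✓ — none of w, u, v, y used more than once
relevant: ✗ — v, y never used (weakening)
unrestricted: ✓ — simply typable at P → P → P; W, C, E all held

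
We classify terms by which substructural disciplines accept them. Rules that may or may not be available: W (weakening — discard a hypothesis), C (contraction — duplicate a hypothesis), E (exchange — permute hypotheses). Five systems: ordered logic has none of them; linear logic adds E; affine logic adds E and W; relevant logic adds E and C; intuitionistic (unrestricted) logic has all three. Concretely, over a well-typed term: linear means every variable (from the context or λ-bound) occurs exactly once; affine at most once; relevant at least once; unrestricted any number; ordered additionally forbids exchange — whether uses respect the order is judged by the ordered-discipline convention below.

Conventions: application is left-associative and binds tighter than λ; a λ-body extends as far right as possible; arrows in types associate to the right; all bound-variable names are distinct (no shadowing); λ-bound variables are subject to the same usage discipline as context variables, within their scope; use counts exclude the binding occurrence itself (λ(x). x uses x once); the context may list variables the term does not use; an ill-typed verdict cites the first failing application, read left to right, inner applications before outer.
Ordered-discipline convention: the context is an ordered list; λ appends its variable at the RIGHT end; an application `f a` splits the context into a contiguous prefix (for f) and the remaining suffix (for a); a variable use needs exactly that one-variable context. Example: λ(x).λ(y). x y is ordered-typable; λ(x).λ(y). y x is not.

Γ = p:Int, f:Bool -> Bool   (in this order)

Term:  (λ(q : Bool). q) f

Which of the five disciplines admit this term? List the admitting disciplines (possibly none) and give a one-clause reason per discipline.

accepted by: none
use counts: p: 0, f: 1, q (λ-bound): 1
use order (left to right): q, f
typing: ill-typed: argument of type Bool -> Bool where Bool is required
ordered ✗ (not simply typable)
linear ✗ (fails simple typing)
affine ✗ (a type mismatch blocks all five)
relevant ✗ (the type mismatch rejects it)
unrestricted ✗ (not simply typable)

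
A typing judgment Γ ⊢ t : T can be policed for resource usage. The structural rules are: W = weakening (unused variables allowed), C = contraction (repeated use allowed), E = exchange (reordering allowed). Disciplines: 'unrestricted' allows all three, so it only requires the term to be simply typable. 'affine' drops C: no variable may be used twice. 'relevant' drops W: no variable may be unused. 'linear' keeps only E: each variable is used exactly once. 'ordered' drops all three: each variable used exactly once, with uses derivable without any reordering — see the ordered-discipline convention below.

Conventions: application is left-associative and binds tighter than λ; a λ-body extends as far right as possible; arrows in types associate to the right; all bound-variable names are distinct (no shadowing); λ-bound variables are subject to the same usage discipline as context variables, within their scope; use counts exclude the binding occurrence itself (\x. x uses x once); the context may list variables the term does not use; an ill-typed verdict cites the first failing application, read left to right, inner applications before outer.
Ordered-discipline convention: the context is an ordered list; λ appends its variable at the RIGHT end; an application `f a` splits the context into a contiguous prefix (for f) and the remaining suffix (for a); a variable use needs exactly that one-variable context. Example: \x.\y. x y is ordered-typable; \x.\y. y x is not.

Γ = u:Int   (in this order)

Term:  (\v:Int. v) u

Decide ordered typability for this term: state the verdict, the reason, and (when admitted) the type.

yes — u, v: once each, no exchange needed; term : Int
variable uses: u ×1, v (bound) ×1
left-to-right use order: v, u
typing: well-typed at Int
summary: ordered ✓ | linear ✓ | affine ✓ | relevant ✓ | unrestricted ✓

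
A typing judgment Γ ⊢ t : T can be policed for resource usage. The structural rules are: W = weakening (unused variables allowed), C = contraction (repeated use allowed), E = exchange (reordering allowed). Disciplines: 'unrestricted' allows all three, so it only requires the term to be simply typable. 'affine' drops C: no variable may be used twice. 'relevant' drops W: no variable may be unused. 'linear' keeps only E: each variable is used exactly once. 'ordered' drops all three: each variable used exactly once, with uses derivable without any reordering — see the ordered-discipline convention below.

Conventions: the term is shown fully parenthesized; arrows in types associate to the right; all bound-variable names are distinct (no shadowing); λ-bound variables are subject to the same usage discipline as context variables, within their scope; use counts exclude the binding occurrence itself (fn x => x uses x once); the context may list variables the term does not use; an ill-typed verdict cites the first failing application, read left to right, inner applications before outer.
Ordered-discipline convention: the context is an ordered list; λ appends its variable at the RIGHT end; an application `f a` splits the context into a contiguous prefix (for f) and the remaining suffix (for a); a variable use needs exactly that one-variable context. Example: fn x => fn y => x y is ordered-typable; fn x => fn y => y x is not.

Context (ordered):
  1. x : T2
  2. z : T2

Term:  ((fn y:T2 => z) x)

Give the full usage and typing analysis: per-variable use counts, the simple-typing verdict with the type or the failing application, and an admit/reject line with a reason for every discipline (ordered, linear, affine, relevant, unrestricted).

counts: x: 1×, z: 1×, y [bound]: 0×
order of uses: z, x
typing: well-typed — term : T2
ordered ✗ (unused: y — weakening required)
linear ✗ (unused: y — weakening required)
affine ✓ (no duplicate uses among x, z, y)
relevant ✗ (unused: y — weakening required)
unrestricted ✓ (simply typable at T2; W, C, E all held)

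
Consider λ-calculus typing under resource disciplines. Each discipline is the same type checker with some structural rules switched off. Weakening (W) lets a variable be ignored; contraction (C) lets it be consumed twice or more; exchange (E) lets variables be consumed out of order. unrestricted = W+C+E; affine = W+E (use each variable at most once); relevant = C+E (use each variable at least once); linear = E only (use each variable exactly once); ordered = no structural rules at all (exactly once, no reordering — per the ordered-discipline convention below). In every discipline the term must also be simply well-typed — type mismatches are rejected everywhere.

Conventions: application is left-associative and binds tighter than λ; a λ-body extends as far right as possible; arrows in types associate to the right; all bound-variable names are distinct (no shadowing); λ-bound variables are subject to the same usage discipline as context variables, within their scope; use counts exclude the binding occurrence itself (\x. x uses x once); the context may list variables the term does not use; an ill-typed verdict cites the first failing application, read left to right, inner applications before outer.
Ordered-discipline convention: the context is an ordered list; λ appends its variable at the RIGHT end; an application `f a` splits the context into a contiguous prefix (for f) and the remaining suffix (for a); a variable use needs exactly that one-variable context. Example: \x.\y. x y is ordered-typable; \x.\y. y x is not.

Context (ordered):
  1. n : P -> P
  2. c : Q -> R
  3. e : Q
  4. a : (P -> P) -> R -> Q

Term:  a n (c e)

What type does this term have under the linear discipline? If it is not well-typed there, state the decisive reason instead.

term : Q
variable uses: n: 1, c: 1, e: 1, a: 1
left-to-right use order: a, n, c, e
typing: ✓ — Q
across the five disciplines: ordered ✗, linear ✓, affine ✓, relevant ✓, unrestricted ✓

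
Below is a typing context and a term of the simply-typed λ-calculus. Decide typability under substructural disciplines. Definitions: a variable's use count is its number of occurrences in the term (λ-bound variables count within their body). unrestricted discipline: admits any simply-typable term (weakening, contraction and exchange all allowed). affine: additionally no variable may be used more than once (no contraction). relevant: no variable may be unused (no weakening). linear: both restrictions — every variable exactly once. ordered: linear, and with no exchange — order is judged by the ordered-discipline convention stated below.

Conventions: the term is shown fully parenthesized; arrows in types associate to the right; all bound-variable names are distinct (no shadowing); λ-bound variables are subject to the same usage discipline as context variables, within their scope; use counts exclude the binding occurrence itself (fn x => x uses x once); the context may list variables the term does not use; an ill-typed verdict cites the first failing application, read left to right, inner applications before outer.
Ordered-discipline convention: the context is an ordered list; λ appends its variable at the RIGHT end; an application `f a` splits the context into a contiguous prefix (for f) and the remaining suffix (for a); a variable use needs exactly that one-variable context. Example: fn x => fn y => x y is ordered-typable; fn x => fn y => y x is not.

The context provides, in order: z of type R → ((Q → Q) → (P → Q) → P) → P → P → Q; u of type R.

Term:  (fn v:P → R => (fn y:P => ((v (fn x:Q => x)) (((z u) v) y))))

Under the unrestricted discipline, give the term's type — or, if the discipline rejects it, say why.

not well-typed under unrestricted — the type mismatch rejects it
use counts: z ×1; u ×1; v (λ-bound) ×2; y (λ-bound) ×1; x (λ-bound) ×1
order of uses: v, x, z, u, v, y
typing: ill-typed: an argument Q → Q mismatches the expected P
across the five disciplines: ordered ✗ | linear ✗ | affine ✗ | relevant ✗ | unrestricted ✗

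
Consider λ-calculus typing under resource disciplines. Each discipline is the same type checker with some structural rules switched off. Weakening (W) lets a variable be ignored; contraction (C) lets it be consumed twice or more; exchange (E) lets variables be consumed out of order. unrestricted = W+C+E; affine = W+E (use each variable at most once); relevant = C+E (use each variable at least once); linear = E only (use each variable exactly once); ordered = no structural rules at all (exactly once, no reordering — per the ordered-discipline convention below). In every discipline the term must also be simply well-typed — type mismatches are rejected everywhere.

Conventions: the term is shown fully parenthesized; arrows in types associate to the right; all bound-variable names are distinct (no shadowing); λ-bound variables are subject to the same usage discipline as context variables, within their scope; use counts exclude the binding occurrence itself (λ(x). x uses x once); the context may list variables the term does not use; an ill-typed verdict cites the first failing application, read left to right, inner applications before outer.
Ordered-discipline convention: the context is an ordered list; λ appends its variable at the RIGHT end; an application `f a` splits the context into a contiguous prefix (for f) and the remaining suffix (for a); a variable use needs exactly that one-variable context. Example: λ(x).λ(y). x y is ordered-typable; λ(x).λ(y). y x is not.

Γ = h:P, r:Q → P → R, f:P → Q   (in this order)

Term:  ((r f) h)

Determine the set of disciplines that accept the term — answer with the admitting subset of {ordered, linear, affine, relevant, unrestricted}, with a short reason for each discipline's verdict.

admitting disciplines: none
usage: h=1; r=1; f=1
order of uses: r, f, h
typing: ill-typed: argument of type P → Q where Q is required
ordered: ✗, a type mismatch blocks all five
linear: ✗, the type mismatch rejects it
affine: ✗, not simply typable
relevant: ✗, fails simple typing
unrestricted: ✗, a type mismatch blocks all five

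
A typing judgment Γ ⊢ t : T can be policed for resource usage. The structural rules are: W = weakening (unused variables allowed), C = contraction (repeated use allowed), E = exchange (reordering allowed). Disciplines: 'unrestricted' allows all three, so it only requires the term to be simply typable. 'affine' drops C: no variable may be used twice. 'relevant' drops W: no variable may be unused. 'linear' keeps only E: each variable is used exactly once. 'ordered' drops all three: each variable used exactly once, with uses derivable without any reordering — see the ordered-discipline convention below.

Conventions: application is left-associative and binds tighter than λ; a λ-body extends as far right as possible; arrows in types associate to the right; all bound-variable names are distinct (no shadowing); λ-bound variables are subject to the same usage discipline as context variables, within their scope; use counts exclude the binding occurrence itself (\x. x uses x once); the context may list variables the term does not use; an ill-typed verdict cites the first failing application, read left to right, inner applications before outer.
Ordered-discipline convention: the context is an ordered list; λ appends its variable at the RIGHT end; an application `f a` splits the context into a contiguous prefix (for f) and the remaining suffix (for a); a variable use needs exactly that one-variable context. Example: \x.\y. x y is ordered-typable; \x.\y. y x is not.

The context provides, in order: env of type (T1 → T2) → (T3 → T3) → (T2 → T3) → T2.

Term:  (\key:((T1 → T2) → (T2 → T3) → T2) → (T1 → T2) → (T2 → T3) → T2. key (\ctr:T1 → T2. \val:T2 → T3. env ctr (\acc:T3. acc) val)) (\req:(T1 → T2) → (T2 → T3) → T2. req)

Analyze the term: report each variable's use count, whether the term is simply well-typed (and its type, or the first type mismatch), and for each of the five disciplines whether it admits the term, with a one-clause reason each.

use counts: env: 1×; key (bound): 1×; ctr (bound): 1×; val (bound): 1×; acc (bound): 1×; req (bound): 1×
use order (left to right): key, env, ctr, acc, val, req
typing: the term checks, with type (T1 → T2) → (T2 → T3) → T2
ordered: ✗ — use order key, env, ctr, acc, val, req needs exchange
linear: ✓ — single use per variable (env, key, ctr, val, acc, req)
affine: ✓ — at most one use each (env, key, ctr, val, acc, req)
relevant: ✓ — every one of env, key, ctr, val, acc, req appears
unrestricted: ✓ — typability at (T1 → T2) → (T2 → T3) → T2 is all that's needed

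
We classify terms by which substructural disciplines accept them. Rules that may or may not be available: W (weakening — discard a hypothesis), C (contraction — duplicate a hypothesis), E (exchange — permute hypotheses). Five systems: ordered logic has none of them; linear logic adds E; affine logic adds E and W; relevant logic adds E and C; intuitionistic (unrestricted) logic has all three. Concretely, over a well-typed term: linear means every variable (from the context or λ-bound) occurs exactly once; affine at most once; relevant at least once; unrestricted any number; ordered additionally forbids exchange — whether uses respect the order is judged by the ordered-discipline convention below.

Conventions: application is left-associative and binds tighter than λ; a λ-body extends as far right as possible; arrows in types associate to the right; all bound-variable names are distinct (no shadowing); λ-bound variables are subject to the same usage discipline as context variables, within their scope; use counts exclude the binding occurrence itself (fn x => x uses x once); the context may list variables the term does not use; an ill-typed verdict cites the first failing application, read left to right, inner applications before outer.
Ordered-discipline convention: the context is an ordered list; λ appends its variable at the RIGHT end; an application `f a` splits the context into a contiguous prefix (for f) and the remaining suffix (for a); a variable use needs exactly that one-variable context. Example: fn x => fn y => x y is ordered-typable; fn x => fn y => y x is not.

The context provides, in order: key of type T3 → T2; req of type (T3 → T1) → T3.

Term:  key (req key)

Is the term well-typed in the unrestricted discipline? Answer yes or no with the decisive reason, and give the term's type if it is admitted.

no — a type mismatch blocks all five
usage: key: 2×; req: 1×
order of uses: key, req, key
typing: ill-typed: a function awaiting T3 → T1 gets T3 → T2
across the five disciplines: ordered ✗ | linear ✗ | affine ✗ | relevant ✗ | unrestricted ✗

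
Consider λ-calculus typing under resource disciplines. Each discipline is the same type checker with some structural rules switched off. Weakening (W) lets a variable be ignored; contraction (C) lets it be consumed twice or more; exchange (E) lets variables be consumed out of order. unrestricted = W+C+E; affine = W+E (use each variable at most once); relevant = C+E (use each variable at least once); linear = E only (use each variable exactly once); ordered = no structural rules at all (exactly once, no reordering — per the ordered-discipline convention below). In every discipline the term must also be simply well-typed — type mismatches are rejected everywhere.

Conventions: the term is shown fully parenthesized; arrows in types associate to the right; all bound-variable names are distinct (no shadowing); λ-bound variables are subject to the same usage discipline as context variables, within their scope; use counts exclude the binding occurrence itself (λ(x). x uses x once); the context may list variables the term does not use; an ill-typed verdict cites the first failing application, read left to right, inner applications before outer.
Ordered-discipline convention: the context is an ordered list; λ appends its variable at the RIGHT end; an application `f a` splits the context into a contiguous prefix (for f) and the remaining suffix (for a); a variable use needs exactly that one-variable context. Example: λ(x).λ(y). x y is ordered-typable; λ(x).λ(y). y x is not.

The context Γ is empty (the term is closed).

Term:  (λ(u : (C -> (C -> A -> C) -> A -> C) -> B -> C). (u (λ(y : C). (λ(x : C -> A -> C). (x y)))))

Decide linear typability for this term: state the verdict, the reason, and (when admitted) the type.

yes — exactly-once usage across u, y, x; term : ((C -> (C -> A -> C) -> A -> C) -> B -> C) -> B -> C
usage: u [bound]: 1; y [bound]: 1; x [bound]: 1
uses in reading order: u, x, y
typing: well-typed at ((C -> (C -> A -> C) -> A -> C) -> B -> C) -> B -> C
per-discipline verdicts: ordered ✗, linear ✓, affine ✓, relevant ✓, unrestricted ✓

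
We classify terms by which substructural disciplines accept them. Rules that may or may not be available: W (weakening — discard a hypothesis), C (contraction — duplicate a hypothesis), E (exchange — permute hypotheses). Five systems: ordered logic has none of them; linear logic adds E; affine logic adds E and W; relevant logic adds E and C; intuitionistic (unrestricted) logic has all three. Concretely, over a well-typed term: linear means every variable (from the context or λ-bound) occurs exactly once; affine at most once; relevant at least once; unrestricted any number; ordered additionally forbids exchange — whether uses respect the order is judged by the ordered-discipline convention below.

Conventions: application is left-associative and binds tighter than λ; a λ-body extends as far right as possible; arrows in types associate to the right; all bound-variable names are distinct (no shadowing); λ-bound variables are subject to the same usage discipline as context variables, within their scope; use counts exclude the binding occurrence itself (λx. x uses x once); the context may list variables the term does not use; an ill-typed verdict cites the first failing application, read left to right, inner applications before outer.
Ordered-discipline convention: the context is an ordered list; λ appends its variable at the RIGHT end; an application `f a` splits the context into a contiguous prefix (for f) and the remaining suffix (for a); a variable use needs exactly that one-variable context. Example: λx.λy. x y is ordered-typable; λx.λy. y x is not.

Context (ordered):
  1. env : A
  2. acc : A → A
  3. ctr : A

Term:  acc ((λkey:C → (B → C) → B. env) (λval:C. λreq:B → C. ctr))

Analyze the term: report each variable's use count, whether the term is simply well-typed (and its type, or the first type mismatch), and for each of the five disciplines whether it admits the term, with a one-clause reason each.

use counts: env ×1; acc ×1; ctr ×1; key [bound] ×0; val [bound] ×0; req [bound] ×0
left-to-right use order: acc, env, ctr
typing: ill-typed: an application expects C → (B → C) → B but receives C → (B → C) → A
ordered: ✗ — not simply typable
linear: ✗ — fails simple typing
affine: ✗ — a type mismatch blocks all five
relevant: ✗ — the type mismatch rejects it
unrestricted: ✗ — not simply typable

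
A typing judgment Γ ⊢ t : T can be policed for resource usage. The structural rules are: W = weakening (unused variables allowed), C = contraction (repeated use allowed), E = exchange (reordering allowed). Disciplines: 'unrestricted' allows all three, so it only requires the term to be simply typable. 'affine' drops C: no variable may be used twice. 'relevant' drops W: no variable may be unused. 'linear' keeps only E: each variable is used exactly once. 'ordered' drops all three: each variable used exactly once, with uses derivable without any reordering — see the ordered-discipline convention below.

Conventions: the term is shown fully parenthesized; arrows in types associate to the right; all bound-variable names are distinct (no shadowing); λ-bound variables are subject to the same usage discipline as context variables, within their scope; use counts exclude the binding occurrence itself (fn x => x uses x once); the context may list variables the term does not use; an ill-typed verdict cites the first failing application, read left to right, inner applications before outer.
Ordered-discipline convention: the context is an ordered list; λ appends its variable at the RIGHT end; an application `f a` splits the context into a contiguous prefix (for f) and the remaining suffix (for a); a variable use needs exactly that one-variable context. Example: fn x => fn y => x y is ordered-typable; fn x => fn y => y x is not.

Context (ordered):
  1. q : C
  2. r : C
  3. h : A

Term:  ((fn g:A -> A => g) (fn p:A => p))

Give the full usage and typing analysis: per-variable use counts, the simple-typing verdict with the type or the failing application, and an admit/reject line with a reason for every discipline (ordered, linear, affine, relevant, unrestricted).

use counts: q: 0, r: 0, h: 0, g (λ-bound): 1, p (λ-bound): 1
order of uses: g, p
typing: well-typed — term : A -> A
ordered: ✗ — q, r, h left unused
linear: ✗ — q, r, h left unused
affine: ✓ — none of q, r, h, g, p used more than once
relevant: ✗ — q, r, h left unused
unrestricted: ✓ — well-typed at A -> A; no restrictions here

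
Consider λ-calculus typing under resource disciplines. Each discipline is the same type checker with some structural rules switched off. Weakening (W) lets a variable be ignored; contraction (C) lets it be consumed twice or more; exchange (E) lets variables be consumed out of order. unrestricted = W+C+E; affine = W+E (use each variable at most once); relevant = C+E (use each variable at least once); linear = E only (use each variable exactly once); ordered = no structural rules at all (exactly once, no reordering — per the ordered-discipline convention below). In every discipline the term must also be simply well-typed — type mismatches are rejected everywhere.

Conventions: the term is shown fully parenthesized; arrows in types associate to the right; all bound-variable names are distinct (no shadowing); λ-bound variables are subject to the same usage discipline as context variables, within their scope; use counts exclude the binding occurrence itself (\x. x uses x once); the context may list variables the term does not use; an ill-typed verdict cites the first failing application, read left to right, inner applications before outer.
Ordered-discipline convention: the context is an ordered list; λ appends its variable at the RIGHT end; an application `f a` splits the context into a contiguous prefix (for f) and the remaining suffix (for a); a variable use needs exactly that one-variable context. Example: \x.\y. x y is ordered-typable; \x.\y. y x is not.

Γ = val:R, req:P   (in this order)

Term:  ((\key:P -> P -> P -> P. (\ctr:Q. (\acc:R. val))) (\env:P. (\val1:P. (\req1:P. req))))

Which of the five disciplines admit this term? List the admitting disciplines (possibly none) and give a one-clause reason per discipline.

admitted by: affine, unrestricted
use counts: val ×1; req ×1; key (λ-bound) ×0; ctr (λ-bound) ×0; acc (λ-bound) ×0; env (λ-bound) ×0; val1 (λ-bound) ×0; req1 (λ-bound) ×0
uses in reading order: val, req
typing: well-typed — term : Q -> R -> R
ordered: ✗, unused: key, ctr, acc, env, val1, req1 — weakening required
linear: ✗, unused: key, ctr, acc, env, val1, req1 — weakening required
affine: ✓, at most one use each (val, req, key, ctr, acc, env, val1, req1)
relevant: ✗, unused: key, ctr, acc, env, val1, req1 — weakening required
unrestricted: ✓, well-typed at Q -> R -> R; no restrictions here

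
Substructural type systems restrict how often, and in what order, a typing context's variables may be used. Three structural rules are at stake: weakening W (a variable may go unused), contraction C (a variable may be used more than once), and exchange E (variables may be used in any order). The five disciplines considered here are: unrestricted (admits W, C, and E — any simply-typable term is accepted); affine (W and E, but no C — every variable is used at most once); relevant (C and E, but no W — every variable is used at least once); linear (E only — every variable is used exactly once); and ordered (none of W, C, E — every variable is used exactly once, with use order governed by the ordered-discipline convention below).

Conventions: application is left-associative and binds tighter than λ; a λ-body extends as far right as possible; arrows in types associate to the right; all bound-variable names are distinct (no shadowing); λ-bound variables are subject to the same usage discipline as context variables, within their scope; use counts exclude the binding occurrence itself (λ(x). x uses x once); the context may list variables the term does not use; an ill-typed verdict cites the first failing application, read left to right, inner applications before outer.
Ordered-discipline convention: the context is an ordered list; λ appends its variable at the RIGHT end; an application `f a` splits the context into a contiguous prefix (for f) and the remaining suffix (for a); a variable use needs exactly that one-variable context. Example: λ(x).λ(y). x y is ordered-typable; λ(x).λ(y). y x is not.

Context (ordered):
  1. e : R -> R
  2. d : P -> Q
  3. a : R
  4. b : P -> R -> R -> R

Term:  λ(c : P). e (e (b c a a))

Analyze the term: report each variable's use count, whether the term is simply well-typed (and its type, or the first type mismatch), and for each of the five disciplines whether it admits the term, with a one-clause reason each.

use counts: e ×2, d ×0, a ×2, b ×1, c (bound) ×1
order of uses: e, e, b, c, a, a
typing: well-typed — term : P -> R
ordered ✗ (needs contraction — e ×2, a ×2; d never used (weakening))
linear ✗ (needs contraction — e ×2, a ×2; d never used (weakening))
affine ✗ (needs contraction — e ×2, a ×2)
relevant ✗ (d never used (weakening))
unrestricted ✓ (type-checks (P -> R) and nothing is barred)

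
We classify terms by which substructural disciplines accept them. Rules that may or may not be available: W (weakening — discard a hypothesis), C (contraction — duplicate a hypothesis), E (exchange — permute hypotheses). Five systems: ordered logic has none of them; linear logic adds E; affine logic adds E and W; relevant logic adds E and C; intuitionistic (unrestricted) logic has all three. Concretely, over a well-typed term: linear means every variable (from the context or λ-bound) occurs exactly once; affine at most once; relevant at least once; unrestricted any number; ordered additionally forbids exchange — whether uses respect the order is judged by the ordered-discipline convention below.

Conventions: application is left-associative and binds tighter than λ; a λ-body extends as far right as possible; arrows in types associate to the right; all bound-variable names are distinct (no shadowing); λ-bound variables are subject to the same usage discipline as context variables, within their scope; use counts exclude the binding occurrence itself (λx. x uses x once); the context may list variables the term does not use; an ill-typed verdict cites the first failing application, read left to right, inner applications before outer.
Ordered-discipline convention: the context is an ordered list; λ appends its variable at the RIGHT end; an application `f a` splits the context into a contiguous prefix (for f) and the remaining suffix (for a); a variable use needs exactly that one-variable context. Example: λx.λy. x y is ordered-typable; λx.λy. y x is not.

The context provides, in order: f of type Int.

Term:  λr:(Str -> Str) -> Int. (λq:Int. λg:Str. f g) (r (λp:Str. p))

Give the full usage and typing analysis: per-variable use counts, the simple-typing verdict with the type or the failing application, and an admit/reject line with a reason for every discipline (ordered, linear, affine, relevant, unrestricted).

usage: f: 1, r (bound): 1, q (bound): 0, g (bound): 1, p (bound): 1
use order (left to right): f, g, r, p
typing: ill-typed: applying a non-function (Int)
ordered: ✗ — the type mismatch rejects it
linear: ✗ — not simply typable
affine: ✗ — fails simple typing
relevant: ✗ — a type mismatch blocks all five
unrestricted: ✗ — the type mismatch rejects it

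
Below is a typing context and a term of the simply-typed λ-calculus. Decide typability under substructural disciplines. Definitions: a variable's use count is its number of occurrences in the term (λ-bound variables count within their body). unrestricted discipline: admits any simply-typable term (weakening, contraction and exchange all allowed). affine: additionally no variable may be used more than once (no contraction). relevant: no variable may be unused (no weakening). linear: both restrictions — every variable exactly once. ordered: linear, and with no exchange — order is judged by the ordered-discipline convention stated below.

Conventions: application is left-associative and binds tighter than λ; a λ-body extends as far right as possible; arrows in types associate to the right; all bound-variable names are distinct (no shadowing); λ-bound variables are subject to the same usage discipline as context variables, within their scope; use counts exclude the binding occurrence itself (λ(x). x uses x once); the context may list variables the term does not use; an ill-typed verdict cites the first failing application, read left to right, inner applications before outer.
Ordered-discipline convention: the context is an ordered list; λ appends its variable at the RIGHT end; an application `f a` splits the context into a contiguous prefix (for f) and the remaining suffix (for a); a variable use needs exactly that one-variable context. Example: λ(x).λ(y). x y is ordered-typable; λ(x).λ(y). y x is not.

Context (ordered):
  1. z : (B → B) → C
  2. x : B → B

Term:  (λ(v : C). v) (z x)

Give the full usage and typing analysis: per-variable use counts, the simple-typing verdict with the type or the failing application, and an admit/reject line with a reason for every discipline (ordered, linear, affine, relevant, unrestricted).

use counts: z=1, x=1, v (bound)=1
uses in reading order: v, z, x
typing: the term checks, with type C
ordered ✓ (z, x, v once each; derivable with no W/C/E)
linear ✓ (single use per variable (z, x, v))
affine ✓ (none of z, x, v used more than once)
relevant ✓ (at least one use each (z, x, v))
unrestricted ✓ (typability at C is all that's needed)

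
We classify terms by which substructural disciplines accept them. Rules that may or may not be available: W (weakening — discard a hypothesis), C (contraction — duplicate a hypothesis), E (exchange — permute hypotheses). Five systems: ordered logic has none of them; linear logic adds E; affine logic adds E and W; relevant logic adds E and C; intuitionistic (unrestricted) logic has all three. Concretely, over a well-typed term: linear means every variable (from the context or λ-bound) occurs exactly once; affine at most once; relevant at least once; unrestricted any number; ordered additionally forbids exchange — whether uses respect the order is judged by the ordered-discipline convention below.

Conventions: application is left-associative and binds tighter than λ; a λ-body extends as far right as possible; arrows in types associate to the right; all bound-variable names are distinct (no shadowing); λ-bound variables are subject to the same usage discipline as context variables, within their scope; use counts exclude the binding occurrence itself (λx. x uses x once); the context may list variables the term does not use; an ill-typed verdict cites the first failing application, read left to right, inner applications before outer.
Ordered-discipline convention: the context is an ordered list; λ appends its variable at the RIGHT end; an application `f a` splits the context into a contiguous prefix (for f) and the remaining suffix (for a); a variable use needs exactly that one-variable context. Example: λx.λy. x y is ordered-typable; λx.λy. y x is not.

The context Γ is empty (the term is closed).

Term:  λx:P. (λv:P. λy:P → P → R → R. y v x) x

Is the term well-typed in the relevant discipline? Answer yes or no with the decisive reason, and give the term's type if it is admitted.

yes — every one of x, v, y appears; term : P → (P → P → R → R) → R → R
use counts: x [bound]: 2; v [bound]: 1; y [bound]: 1
left-to-right use order: y, v, x, x
typing: ✓ — P → (P → P → R → R) → R → R
all disciplines: ordered ✗ · linear ✗ · affine ✗ · relevant ✓ · unrestricted ✓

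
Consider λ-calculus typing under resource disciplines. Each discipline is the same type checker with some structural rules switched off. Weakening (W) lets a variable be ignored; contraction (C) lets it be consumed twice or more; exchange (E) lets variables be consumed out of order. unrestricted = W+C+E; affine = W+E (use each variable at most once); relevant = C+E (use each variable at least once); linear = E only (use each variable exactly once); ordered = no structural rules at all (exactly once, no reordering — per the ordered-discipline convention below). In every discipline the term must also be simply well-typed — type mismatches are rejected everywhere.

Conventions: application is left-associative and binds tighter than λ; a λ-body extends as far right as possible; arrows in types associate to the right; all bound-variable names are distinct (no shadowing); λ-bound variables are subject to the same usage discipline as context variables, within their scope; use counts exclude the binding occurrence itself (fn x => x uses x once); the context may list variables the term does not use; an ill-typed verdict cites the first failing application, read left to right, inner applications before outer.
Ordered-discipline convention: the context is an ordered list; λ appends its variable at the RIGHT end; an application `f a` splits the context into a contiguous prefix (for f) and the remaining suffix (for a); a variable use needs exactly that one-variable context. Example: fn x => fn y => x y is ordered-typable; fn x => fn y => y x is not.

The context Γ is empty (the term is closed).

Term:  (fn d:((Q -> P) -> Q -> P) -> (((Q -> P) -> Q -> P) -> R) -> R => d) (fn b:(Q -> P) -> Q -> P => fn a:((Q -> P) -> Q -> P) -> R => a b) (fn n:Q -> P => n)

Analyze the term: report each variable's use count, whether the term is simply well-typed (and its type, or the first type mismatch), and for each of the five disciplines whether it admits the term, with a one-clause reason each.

counts: d [bound]: 1, b [bound]: 1, a [bound]: 1, n [bound]: 1
uses in reading order: d, a, b, n
typing: ✓ — (((Q -> P) -> Q -> P) -> R) -> R
ordered: ✗ — no ordered split (uses run d, a, b, n)
linear: ✓ — each of d, b, a, n used exactly once
affine: ✓ — none of d, b, a, n used more than once
relevant: ✓ — none of d, b, a, n goes unused
unrestricted: ✓ — typability at (((Q -> P) -> Q -> P) -> R) -> R is all that's needed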